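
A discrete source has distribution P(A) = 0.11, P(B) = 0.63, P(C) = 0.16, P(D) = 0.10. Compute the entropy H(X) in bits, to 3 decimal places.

1.525 bits

H = −Σ pᵢ log₂ pᵢ.
−0.11·log₂(0.11) = 0.3503
−0.63·log₂(0.63) = 0.4199
−0.16·log₂(0.16) = 0.4230
−0.10·log₂(0.10) = 0.3322
Sum ≈ 1.5254 → 1.525 bits.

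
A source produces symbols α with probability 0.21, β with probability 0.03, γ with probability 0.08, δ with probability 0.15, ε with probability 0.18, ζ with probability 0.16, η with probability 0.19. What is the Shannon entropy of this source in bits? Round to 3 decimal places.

2.650 bits

H = −Σ pᵢ log₂ pᵢ.
−0.21·log₂(0.21) = 0.4728
−0.03·log₂(0.03) = 0.1518
−0.08·log₂(0.08) = 0.2915
−0.15·log₂(0.15) = 0.4105
−0.18·log₂(0.18) = 0.4453
−0.16·log₂(0.16) = 0.4230
−0.19·log₂(0.19) = 0.4552
Sum ≈ 2.6502 → 2.650 bits.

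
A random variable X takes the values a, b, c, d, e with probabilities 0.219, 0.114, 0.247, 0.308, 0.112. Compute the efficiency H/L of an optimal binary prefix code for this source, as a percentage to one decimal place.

Entropy H = −Σ p log₂ p ≈ 2.2123 bits.
Huffman merges: 14/125+57/500→113/500; 219/1000+113/500→89/200; 247/1000+77/250→111/200; 89/200+111/200→1. L = 1113/500 ≈ 2.2260.
Efficiency = H/L = 2.2123/2.2260 = 99.4%.

99.4%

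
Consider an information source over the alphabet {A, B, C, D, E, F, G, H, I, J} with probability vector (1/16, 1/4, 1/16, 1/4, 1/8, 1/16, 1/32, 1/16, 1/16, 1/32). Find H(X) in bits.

Each probability is a power of 1/2, so log₂(1/p) is an integer.
H = Σ p·log₂(1/p) = 1/16·4 + 1/4·2 + 1/16·4 + 1/4·2 + 1/8·3 + 1/16·4 + 1/32·5 + 1/16·4 + 1/16·4 + 1/32·5 = 2.9375 bits.

2.9375 bits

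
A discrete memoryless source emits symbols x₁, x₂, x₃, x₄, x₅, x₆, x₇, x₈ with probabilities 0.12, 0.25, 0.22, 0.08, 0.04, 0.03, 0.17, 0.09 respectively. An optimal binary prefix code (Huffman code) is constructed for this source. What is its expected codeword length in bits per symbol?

2.75 bits/symbol

Repeatedly combine the two least-probable nodes; the expected code length is the sum of the merged weights.
merge 3/100 + 1/25 → 7/100
merge 7/100 + 2/25 → 3/20
merge 9/100 + 3/25 → 21/100
merge 3/20 + 17/100 → 8/25
merge 21/100 + 11/50 → 43/100
merge 1/4 + 8/25 → 57/100
merge 43/100 + 57/100 → 1
L = 7/100 + 3/20 + 21/100 + 8/25 + 43/100 + 57/100 + 1 = 11/4 = 2.75 bits/symbol.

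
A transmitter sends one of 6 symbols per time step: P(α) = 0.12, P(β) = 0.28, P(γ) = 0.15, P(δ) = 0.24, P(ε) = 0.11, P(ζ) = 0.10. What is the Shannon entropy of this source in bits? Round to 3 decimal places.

H = −Σ pᵢ log₂ pᵢ.
−0.12·log₂(0.12) = 0.3671
−0.28·log₂(0.28) = 0.5142
−0.15·log₂(0.15) = 0.4105
−0.24·log₂(0.24) = 0.4941
−0.11·log₂(0.11) = 0.3503
−0.10·log₂(0.10) = 0.3322
Sum ≈ 2.4684 → 2.468 bits.

2.468 bits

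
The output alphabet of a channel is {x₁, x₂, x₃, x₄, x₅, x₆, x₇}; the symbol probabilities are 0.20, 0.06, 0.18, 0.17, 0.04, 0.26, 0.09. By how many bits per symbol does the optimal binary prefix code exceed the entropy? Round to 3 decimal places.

0.048 bits

Entropy H = −Σ p log₂ p ≈ 2.5915 bits.
Huffman merges: 1/25+3/50→1/10; 9/100+1/10→19/100; 17/100+9/50→7/20; 19/100+1/5→39/100; 13/50+7/20→61/100; 39/100+61/100→1. L = 66/25 ≈ 2.6400.
L − H = 2.6400 − 2.5915 = 0.048 bits.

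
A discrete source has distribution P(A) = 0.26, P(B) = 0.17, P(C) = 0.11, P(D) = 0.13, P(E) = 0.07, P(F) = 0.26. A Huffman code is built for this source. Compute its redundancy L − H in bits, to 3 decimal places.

0.033 bits

Entropy H = −Σ p log₂ p ≈ 2.4466 bits.
Huffman merges: 7/100+11/100→9/50; 13/100+17/100→3/10; 9/50+13/50→11/25; 13/50+3/10→14/25; 11/25+14/25→1. L = 62/25 ≈ 2.4800.
L − H = 2.4800 − 2.4466 = 0.033 bits.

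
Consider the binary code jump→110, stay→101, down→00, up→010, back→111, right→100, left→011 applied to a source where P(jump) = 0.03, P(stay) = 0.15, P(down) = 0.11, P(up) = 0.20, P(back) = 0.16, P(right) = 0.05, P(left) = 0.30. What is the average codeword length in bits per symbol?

L̄ = Σ pᵢ·ℓᵢ = 0.03·3 + 0.15·3 + 0.11·2 + 0.20·3 + 0.16·3 + 0.05·3 + 0.30·3 = 2.89 bits/symbol.

2.89 bits/symbol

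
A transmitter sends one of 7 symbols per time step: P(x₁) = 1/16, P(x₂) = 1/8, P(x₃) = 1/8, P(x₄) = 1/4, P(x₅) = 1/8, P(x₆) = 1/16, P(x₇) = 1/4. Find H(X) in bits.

Each probability is a power of 1/2, so log₂(1/p) is an integer.
H = Σ p·log₂(1/p) = 1/16·4 + 1/8·3 + 1/8·3 + 1/4·2 + 1/8·3 + 1/16·4 + 1/4·2 = 2.625 bits.

2.625 bits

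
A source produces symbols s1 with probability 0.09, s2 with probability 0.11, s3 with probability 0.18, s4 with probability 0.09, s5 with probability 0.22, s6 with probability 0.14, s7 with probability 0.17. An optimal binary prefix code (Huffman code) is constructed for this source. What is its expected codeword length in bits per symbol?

Repeatedly combine the two least-probable nodes; the expected code length is the sum of the merged weights.
merge 9/100 + 9/100 → 9/50
merge 11/100 + 7/50 → 1/4
merge 17/100 + 9/50 → 7/20
merge 9/50 + 11/50 → 2/5
merge 1/4 + 7/20 → 3/5
merge 2/5 + 3/5 → 1
L = 9/50 + 1/4 + 7/20 + 2/5 + 3/5 + 1 = 139/50 = 2.78 bits/symbol.

2.78 bits/symbol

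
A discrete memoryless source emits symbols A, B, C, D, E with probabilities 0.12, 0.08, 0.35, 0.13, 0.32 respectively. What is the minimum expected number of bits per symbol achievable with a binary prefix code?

Repeatedly combine the two least-probable nodes; the expected code length is the sum of the merged weights.
merge 2/25 + 3/25 → 1/5
merge 13/100 + 1/5 → 33/100
merge 8/25 + 33/100 → 13/20
merge 7/20 + 13/20 → 1
L = 1/5 + 33/100 + 13/20 + 1 = 109/50 = 2.18 bits/symbol.

2.18 bits/symbol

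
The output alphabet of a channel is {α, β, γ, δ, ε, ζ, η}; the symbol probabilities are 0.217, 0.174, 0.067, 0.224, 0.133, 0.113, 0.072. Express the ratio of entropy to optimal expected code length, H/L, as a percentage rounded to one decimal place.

Entropy H = −Σ p log₂ p ≈ 2.6779 bits.
Huffman merges: 67/1000+9/125→139/1000; 113/1000+133/1000→123/500; 139/1000+87/500→313/1000; 217/1000+28/125→441/1000; 123/500+313/1000→559/1000; 441/1000+559/1000→1. L = 1349/500 ≈ 2.6980.
Efficiency = H/L = 2.6779/2.6980 = 99.3%.

99.3%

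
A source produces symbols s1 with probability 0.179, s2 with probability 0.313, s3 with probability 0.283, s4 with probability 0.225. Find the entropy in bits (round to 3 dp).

H = −Σ pᵢ log₂ pᵢ.
−0.179·log₂(0.179) = 0.4443
−0.313·log₂(0.313) = 0.5245
−0.283·log₂(0.283) = 0.5154
−0.225·log₂(0.225) = 0.4842
Sum ≈ 1.9684 → 1.968 bits.

1.968 bits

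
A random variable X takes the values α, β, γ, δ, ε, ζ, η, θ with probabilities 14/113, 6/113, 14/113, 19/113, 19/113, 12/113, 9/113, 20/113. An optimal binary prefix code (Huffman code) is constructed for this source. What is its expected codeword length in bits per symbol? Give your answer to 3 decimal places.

2.956 bits/symbol

Repeatedly combine the two least-probable nodes; the expected code length is the sum of the merged weights.
merge 6/113 + 9/113 → 15/113
merge 12/113 + 14/113 → 26/113
merge 14/113 + 15/113 → 29/113
merge 19/113 + 19/113 → 38/113
merge 20/113 + 26/113 → 46/113
merge 29/113 + 38/113 → 67/113
merge 46/113 + 67/113 → 1
L = 15/113 + 26/113 + 29/113 + 38/113 + 46/113 + 67/113 + 1 = 334/113 ≈ 2.956 bits/symbol.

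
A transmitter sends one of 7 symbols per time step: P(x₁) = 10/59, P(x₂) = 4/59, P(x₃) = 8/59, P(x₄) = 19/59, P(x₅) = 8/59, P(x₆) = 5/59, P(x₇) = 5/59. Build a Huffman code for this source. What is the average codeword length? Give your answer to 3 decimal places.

Repeatedly combine the two least-probable nodes; the expected code length is the sum of the merged weights.
merge 4/59 + 5/59 → 9/59
merge 5/59 + 8/59 → 13/59
merge 8/59 + 9/59 → 17/59
merge 10/59 + 13/59 → 23/59
merge 17/59 + 19/59 → 36/59
merge 23/59 + 36/59 → 1
L = 9/59 + 13/59 + 17/59 + 23/59 + 36/59 + 1 = 157/59 ≈ 2.661 bits/symbol.

2.661 bits/symbol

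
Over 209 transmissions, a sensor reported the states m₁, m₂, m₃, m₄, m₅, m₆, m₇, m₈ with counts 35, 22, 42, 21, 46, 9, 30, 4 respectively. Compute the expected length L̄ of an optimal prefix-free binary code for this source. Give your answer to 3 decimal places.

Probabilities are the counts divided by 209.
Repeatedly combine the two least-probable nodes; the expected code length is the sum of the merged weights.
merge 4/209 + 9/209 → 13/209
merge 13/209 + 21/209 → 34/209
merge 2/19 + 30/209 → 52/209
merge 34/209 + 35/209 → 69/209
merge 42/209 + 46/209 → 8/19
merge 52/209 + 69/209 → 11/19
merge 8/19 + 11/19 → 1
L = 13/209 + 34/209 + 52/209 + 69/209 + 8/19 + 11/19 + 1 = 586/209 ≈ 2.804 bits/symbol.

2.804 bits/symbol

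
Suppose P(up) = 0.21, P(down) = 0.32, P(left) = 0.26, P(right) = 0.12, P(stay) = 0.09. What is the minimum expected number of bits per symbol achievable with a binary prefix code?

Repeatedly combine the two least-probable nodes; the expected code length is the sum of the merged weights.
merge 9/100 + 3/25 → 21/100
merge 21/100 + 21/100 → 21/50
merge 13/50 + 8/25 → 29/50
merge 21/50 + 29/50 → 1
L = 21/100 + 21/50 + 29/50 + 1 = 221/100 = 2.21 bits/symbol.

2.21 bits/symbol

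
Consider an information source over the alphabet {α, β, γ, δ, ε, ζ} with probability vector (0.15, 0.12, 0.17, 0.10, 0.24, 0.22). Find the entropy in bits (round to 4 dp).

2.5191 bits

H = −Σ pᵢ log₂ pᵢ.
−0.15·log₂(0.15) = 0.4105
−0.12·log₂(0.12) = 0.3671
−0.17·log₂(0.17) = 0.4346
−0.10·log₂(0.10) = 0.3322
−0.24·log₂(0.24) = 0.4941
−0.22·log₂(0.22) = 0.4806
Sum ≈ 2.5191 → 2.5191 bits.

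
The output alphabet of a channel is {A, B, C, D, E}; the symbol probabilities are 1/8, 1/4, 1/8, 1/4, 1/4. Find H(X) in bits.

2.25 bits

Each probability is a power of 1/2, so log₂(1/p) is an integer.
H = Σ p·log₂(1/p) = 1/8·3 + 1/4·2 + 1/8·3 + 1/4·2 + 1/4·2 = 2.25 bits.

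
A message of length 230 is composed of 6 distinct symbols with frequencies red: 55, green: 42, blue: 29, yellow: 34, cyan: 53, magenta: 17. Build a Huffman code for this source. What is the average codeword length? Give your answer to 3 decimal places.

Probabilities are the counts divided by 230.
Repeatedly combine the two least-probable nodes; the expected code length is the sum of the merged weights.
merge 17/230 + 29/230 → 1/5
merge 17/115 + 21/115 → 38/115
merge 1/5 + 53/230 → 99/230
merge 11/46 + 38/115 → 131/230
merge 99/230 + 131/230 → 1
L = 1/5 + 38/115 + 99/230 + 131/230 + 1 = 291/115 ≈ 2.530 bits/symbol.

2.530 bits/symbol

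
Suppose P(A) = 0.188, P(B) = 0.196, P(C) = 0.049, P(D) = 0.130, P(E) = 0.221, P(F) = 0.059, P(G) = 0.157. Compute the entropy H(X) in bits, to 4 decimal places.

H = −Σ pᵢ log₂ pᵢ.
−0.188·log₂(0.188) = 0.4533
−0.196·log₂(0.196) = 0.4608
−0.049·log₂(0.049) = 0.2132
−0.130·log₂(0.130) = 0.3826
−0.221·log₂(0.221) = 0.4813
−0.059·log₂(0.059) = 0.2409
−0.157·log₂(0.157) = 0.4194
Sum ≈ 2.6516 → 2.6516 bits.

2.6516 bits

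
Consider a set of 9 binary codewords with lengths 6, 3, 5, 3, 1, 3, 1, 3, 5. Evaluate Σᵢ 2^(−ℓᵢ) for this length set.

1.578125

With common denominator 2^6 = 64: Σ 2^(−ℓᵢ) = 1/64 + 8/64 + 2/64 + 8/64 + 32/64 + 8/64 + 32/64 + 8/64 + 2/64 = 101/64 = 1.578125.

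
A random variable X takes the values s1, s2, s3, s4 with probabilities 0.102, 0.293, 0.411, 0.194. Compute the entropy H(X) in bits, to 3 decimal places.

1.841 bits

H = −Σ pᵢ log₂ pᵢ.
−0.102·log₂(0.102) = 0.3359
−0.293·log₂(0.293) = 0.5189
−0.411·log₂(0.411) = 0.5272
−0.194·log₂(0.194) = 0.4590
Sum ≈ 1.8410 → 1.841 bits.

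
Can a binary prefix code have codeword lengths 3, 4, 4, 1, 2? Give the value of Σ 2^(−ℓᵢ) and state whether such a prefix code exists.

With common denominator 2^4 = 16: Σ 2^(−ℓᵢ) = 2/16 + 1/16 + 1/16 + 8/16 + 4/16 = 16/16 = 1.
Kraft's inequality requires Σ ≤ 1; here Σ = 1 ≤ 1, so such a prefix code exists.

1; yes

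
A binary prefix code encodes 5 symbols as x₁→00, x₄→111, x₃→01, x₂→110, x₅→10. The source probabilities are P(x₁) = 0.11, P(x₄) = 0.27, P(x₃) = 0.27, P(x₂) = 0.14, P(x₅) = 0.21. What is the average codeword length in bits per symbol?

L̄ = Σ pᵢ·ℓᵢ = 0.11·2 + 0.27·3 + 0.27·2 + 0.14·3 + 0.21·2 = 2.41 bits/symbol.

2.41 bits/symbol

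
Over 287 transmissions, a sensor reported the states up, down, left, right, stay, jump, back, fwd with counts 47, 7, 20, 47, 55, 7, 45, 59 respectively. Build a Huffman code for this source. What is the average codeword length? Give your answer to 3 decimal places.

Probabilities are the counts divided by 287.
Repeatedly combine the two least-probable nodes; the expected code length is the sum of the merged weights.
merge 1/41 + 1/41 → 2/41
merge 2/41 + 20/287 → 34/287
merge 34/287 + 45/287 → 79/287
merge 47/287 + 47/287 → 94/287
merge 55/287 + 59/287 → 114/287
merge 79/287 + 94/287 → 173/287
merge 114/287 + 173/287 → 1
L = 2/41 + 34/287 + 79/287 + 94/287 + 114/287 + 173/287 + 1 = 795/287 ≈ 2.770 bits/symbol.

2.770 bits/symbol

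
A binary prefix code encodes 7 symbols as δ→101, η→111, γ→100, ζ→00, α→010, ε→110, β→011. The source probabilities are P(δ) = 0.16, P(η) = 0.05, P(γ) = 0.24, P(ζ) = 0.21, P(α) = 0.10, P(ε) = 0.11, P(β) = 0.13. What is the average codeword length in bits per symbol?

2.79 bits/symbol

L̄ = Σ pᵢ·ℓᵢ = 0.16·3 + 0.05·3 + 0.24·3 + 0.21·2 + 0.10·3 + 0.11·3 + 0.13·3 = 2.79 bits/symbol.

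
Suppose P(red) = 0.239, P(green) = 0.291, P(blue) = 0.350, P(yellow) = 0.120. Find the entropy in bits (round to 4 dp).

1.9089 bits

H = −Σ pᵢ log₂ pᵢ.
−0.239·log₂(0.239) = 0.4935
−0.291·log₂(0.291) = 0.5182
−0.350·log₂(0.350) = 0.5301
−0.120·log₂(0.120) = 0.3671
Sum ≈ 1.9089 → 1.9089 bits.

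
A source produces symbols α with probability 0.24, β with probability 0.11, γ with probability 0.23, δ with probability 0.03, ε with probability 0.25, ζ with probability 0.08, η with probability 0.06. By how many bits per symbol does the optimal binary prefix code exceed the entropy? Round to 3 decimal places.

Entropy H = −Σ p log₂ p ≈ 2.5189 bits.
Huffman merges: 3/100+3/50→9/100; 2/25+9/100→17/100; 11/100+17/100→7/25; 23/100+6/25→47/100; 1/4+7/25→53/100; 47/100+53/100→1. L = 127/50 ≈ 2.5400.
L − H = 2.5400 − 2.5189 = 0.021 bits.

0.021 bits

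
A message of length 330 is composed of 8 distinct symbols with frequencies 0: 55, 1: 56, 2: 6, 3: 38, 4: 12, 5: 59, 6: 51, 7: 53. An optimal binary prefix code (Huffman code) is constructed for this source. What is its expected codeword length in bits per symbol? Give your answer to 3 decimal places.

2.876 bits/symbol

Probabilities are the counts divided by 330.
Repeatedly combine the two least-probable nodes; the expected code length is the sum of the merged weights.
merge 1/55 + 2/55 → 3/55
merge 3/55 + 19/165 → 28/165
merge 17/110 + 53/330 → 52/165
merge 1/6 + 28/165 → 37/110
merge 28/165 + 59/330 → 23/66
merge 52/165 + 37/110 → 43/66
merge 23/66 + 43/66 → 1
L = 3/55 + 28/165 + 52/165 + 37/110 + 23/66 + 43/66 + 1 = 949/330 ≈ 2.876 bits/symbol.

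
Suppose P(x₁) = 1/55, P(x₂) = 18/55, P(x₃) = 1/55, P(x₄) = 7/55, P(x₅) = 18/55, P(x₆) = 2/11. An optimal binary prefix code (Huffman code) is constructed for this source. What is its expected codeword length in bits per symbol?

2.2 bits/symbol

Repeatedly combine the two least-probable nodes; the expected code length is the sum of the merged weights.
merge 1/55 + 1/55 → 2/55
merge 2/55 + 7/55 → 9/55
merge 9/55 + 2/11 → 19/55
merge 18/55 + 18/55 → 36/55
merge 19/55 + 36/55 → 1
L = 2/55 + 9/55 + 19/55 + 36/55 + 1 = 11/5 = 2.2 bits/symbol.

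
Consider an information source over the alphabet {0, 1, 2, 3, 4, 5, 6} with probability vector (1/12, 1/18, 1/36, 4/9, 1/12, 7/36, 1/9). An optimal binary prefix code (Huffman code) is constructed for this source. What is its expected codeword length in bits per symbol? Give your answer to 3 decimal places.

Repeatedly combine the two least-probable nodes; the expected code length is the sum of the merged weights.
merge 1/36 + 1/18 → 1/12
merge 1/12 + 1/12 → 1/6
merge 1/12 + 1/9 → 7/36
merge 1/6 + 7/36 → 13/36
merge 7/36 + 13/36 → 5/9
merge 4/9 + 5/9 → 1
L = 1/12 + 1/6 + 7/36 + 13/36 + 5/9 + 1 = 85/36 ≈ 2.361 bits/symbol.

2.361 bits/symbol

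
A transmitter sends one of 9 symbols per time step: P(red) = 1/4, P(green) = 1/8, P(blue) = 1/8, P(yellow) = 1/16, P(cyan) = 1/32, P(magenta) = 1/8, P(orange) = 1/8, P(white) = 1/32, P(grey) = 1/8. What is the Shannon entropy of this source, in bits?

2.9375 bits

Each probability is a power of 1/2, so log₂(1/p) is an integer.
H = Σ p·log₂(1/p) = 1/4·2 + 1/8·3 + 1/8·3 + 1/16·4 + 1/32·5 + 1/8·3 + 1/8·3 + 1/32·5 + 1/8·3 = 2.9375 bits.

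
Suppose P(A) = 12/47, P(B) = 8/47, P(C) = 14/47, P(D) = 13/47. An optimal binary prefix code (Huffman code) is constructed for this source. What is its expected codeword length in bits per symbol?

Repeatedly combine the two least-probable nodes; the expected code length is the sum of the merged weights.
merge 8/47 + 12/47 → 20/47
merge 13/47 + 14/47 → 27/47
merge 20/47 + 27/47 → 1
L = 20/47 + 27/47 + 1 = 2 bits/symbol.

2 bits/symbol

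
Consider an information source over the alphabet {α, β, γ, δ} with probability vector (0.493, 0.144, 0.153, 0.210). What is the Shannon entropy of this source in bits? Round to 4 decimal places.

H = −Σ pᵢ log₂ pᵢ.
−0.493·log₂(0.493) = 0.5030
−0.144·log₂(0.144) = 0.4026
−0.153·log₂(0.153) = 0.4144
−0.210·log₂(0.210) = 0.4728
Sum ≈ 1.7928 → 1.7928 bits.

1.7928 bits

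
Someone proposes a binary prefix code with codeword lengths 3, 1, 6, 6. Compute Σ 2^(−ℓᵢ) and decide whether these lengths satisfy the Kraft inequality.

0.65625; yes

With common denominator 2^6 = 64: Σ 2^(−ℓᵢ) = 8/64 + 32/64 + 1/64 + 1/64 = 42/64 = 0.65625.
Kraft's inequality requires Σ ≤ 1; here Σ = 0.65625 ≤ 1, so such a prefix code exists.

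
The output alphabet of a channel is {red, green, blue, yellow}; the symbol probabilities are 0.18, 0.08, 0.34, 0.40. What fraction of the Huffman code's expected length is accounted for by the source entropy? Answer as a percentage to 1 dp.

Entropy H = −Σ p log₂ p ≈ 1.7948 bits.
Huffman merges: 2/25+9/50→13/50; 13/50+17/50→3/5; 2/5+3/5→1. L = 93/50 ≈ 1.8600.
Efficiency = H/L = 1.7948/1.8600 = 96.5%.

96.5%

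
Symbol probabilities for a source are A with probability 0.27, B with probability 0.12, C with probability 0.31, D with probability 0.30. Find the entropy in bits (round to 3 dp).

1.922 bits

H = −Σ pᵢ log₂ pᵢ.
−0.27·log₂(0.27) = 0.5100
−0.12·log₂(0.12) = 0.3671
−0.31·log₂(0.31) = 0.5238
−0.30·log₂(0.30) = 0.5211
Sum ≈ 1.9220 → 1.922 bits.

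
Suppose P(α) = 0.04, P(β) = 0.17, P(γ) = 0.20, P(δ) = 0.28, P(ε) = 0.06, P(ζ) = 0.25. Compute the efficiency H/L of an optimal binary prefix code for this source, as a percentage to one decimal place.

98.8%

Entropy H = −Σ p log₂ p ≈ 2.3425 bits.
Huffman merges: 1/25+3/50→1/10; 1/10+17/100→27/100; 1/5+1/4→9/20; 27/100+7/25→11/20; 9/20+11/20→1. L = 237/100 ≈ 2.3700.
Efficiency = H/L = 2.3425/2.3700 = 98.8%.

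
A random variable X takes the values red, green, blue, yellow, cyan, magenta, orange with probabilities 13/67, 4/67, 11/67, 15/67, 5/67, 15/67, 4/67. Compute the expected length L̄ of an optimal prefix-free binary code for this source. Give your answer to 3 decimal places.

Repeatedly combine the two least-probable nodes; the expected code length is the sum of the merged weights.
merge 4/67 + 4/67 → 8/67
merge 5/67 + 8/67 → 13/67
merge 11/67 + 13/67 → 24/67
merge 13/67 + 15/67 → 28/67
merge 15/67 + 24/67 → 39/67
merge 28/67 + 39/67 → 1
L = 8/67 + 13/67 + 24/67 + 28/67 + 39/67 + 1 = 179/67 ≈ 2.672 bits/symbol.

2.672 bits/symbol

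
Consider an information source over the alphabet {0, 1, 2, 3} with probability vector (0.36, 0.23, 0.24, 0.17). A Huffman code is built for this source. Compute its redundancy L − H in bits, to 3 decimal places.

Entropy H = −Σ p log₂ p ≈ 1.9470 bits.
Huffman merges: 17/100+23/100→2/5; 6/25+9/25→3/5; 2/5+3/5→1. L = 2 ≈ 2.0000.
L − H = 2.0000 − 1.9470 = 0.053 bits.

0.053 bits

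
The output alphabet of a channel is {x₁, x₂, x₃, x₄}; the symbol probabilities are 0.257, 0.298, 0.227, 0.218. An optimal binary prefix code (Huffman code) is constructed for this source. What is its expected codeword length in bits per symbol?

2 bits/symbol

Repeatedly combine the two least-probable nodes; the expected code length is the sum of the merged weights.
merge 109/500 + 227/1000 → 89/200
merge 257/1000 + 149/500 → 111/200
merge 89/200 + 111/200 → 1
L = 89/200 + 111/200 + 1 = 2 bits/symbol.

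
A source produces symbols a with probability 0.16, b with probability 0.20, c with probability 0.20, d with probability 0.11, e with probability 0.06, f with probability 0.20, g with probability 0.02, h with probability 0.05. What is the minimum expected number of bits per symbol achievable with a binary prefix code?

Repeatedly combine the two least-probable nodes; the expected code length is the sum of the merged weights.
merge 1/50 + 1/20 → 7/100
merge 3/50 + 7/100 → 13/100
merge 11/100 + 13/100 → 6/25
merge 4/25 + 1/5 → 9/25
merge 1/5 + 1/5 → 2/5
merge 6/25 + 9/25 → 3/5
merge 2/5 + 3/5 → 1
L = 7/100 + 13/100 + 6/25 + 9/25 + 2/5 + 3/5 + 1 = 14/5 = 2.8 bits/symbol.

2.8 bits/symbol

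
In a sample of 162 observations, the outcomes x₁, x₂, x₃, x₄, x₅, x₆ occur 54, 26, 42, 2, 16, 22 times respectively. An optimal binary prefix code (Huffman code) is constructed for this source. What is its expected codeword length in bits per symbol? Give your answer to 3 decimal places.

Probabilities are the counts divided by 162.
Repeatedly combine the two least-probable nodes; the expected code length is the sum of the merged weights.
merge 1/81 + 8/81 → 1/9
merge 1/9 + 11/81 → 20/81
merge 13/81 + 20/81 → 11/27
merge 7/27 + 1/3 → 16/27
merge 11/27 + 16/27 → 1
L = 1/9 + 20/81 + 11/27 + 16/27 + 1 = 191/81 ≈ 2.358 bits/symbol.

2.358 bits/symbol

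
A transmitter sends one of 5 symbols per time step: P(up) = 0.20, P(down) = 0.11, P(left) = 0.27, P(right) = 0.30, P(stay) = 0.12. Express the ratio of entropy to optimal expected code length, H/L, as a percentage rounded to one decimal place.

99.2%

Entropy H = −Σ p log₂ p ≈ 2.2129 bits.
Huffman merges: 11/100+3/25→23/100; 1/5+23/100→43/100; 27/100+3/10→57/100; 43/100+57/100→1. L = 223/100 ≈ 2.2300.
Efficiency = H/L = 2.2129/2.2300 = 99.2%.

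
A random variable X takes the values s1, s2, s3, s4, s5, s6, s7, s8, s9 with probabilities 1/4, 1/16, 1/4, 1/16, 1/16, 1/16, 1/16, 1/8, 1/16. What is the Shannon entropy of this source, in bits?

Each probability is a power of 1/2, so log₂(1/p) is an integer.
H = Σ p·log₂(1/p) = 1/4·2 + 1/16·4 + 1/4·2 + 1/16·4 + 1/16·4 + 1/16·4 + 1/16·4 + 1/8·3 + 1/16·4 = 2.875 bits.

2.875 bits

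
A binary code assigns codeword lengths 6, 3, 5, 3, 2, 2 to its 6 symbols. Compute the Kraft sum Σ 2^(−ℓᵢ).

0.796875

With common denominator 2^6 = 64: Σ 2^(−ℓᵢ) = 1/64 + 8/64 + 2/64 + 8/64 + 16/64 + 16/64 = 51/64 = 0.796875.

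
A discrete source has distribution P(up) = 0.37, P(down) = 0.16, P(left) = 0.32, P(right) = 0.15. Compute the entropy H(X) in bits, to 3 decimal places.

H = −Σ pᵢ log₂ pᵢ.
−0.37·log₂(0.37) = 0.5307
−0.16·log₂(0.16) = 0.4230
−0.32·log₂(0.32) = 0.5260
−0.15·log₂(0.15) = 0.4105
Sum ≈ 1.8903 → 1.890 bits.

1.890 bits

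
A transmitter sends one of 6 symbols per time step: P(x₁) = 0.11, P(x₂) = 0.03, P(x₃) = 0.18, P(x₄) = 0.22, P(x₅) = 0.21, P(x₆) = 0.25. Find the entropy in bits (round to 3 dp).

2.401 bits

H = −Σ pᵢ log₂ pᵢ.
−0.11·log₂(0.11) = 0.3503
−0.03·log₂(0.03) = 0.1518
−0.18·log₂(0.18) = 0.4453
−0.22·log₂(0.22) = 0.4806
−0.21·log₂(0.21) = 0.4728
−0.25·log₂(0.25) = 0.5000
Sum ≈ 2.4008 → 2.401 bits.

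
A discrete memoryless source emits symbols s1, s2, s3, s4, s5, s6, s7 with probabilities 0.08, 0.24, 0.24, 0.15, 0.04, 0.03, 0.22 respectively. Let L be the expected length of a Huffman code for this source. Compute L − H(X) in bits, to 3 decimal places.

Entropy H = −Σ p log₂ p ≈ 2.5084 bits.
Huffman merges: 3/100+1/25→7/100; 7/100+2/25→3/20; 3/20+3/20→3/10; 11/50+6/25→23/50; 6/25+3/10→27/50; 23/50+27/50→1. L = 63/25 ≈ 2.5200.
L − H = 2.5200 − 2.5084 = 0.012 bits.

0.012 bits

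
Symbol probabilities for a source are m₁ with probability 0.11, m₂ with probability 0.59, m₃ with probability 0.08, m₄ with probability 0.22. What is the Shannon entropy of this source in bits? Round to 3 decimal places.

1.571 bits

H = −Σ pᵢ log₂ pᵢ.
−0.11·log₂(0.11) = 0.3503
−0.59·log₂(0.59) = 0.4491
−0.08·log₂(0.08) = 0.2915
−0.22·log₂(0.22) = 0.4806
Sum ≈ 1.5715 → 1.571 bits.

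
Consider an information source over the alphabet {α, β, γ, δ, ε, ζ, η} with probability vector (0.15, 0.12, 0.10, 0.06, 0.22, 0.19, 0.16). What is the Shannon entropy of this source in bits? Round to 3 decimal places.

2.712 bits

H = −Σ pᵢ log₂ pᵢ.
−0.15·log₂(0.15) = 0.4105
−0.12·log₂(0.12) = 0.3671
−0.10·log₂(0.10) = 0.3322
−0.06·log₂(0.06) = 0.2435
−0.22·log₂(0.22) = 0.4806
−0.19·log₂(0.19) = 0.4552
−0.16·log₂(0.16) = 0.4230
Sum ≈ 2.7122 → 2.712 bits.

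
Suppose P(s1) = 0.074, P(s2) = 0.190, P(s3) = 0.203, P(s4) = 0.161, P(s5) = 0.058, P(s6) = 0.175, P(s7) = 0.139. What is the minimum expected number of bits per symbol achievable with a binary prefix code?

Repeatedly combine the two least-probable nodes; the expected code length is the sum of the merged weights.
merge 29/500 + 37/500 → 33/250
merge 33/250 + 139/1000 → 271/1000
merge 161/1000 + 7/40 → 42/125
merge 19/100 + 203/1000 → 393/1000
merge 271/1000 + 42/125 → 607/1000
merge 393/1000 + 607/1000 → 1
L = 33/250 + 271/1000 + 42/125 + 393/1000 + 607/1000 + 1 = 2739/1000 = 2.739 bits/symbol.

2.739 bits/symbol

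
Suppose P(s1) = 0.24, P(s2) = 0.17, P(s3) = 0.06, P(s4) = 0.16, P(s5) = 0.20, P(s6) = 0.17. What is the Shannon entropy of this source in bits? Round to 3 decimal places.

2.494 bits

H = −Σ pᵢ log₂ pᵢ.
−0.24·log₂(0.24) = 0.4941
−0.17·log₂(0.17) = 0.4346
−0.06·log₂(0.06) = 0.2435
−0.16·log₂(0.16) = 0.4230
−0.20·log₂(0.20) = 0.4644
−0.17·log₂(0.17) = 0.4346
Sum ≈ 2.4942 → 2.494 bits.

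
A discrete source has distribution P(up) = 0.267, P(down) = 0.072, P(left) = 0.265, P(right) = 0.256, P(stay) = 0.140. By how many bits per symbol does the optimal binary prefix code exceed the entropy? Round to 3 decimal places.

Entropy H = −Σ p log₂ p ≈ 2.1900 bits.
Huffman merges: 9/125+7/50→53/250; 53/250+32/125→117/250; 53/200+267/1000→133/250; 117/250+133/250→1. L = 553/250 ≈ 2.2120.
L − H = 2.2120 − 2.1900 = 0.022 bits.

0.022 bits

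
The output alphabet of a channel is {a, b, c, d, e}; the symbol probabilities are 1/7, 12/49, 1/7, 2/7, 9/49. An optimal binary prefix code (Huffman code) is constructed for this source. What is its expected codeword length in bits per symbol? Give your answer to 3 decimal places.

2.286 bits/symbol

Repeatedly combine the two least-probable nodes; the expected code length is the sum of the merged weights.
merge 1/7 + 1/7 → 2/7
merge 9/49 + 12/49 → 3/7
merge 2/7 + 2/7 → 4/7
merge 3/7 + 4/7 → 1
L = 2/7 + 3/7 + 4/7 + 1 = 16/7 ≈ 2.286 bits/symbol.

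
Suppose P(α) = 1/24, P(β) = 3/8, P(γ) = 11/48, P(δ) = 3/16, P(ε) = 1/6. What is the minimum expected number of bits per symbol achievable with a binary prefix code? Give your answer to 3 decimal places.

Repeatedly combine the two least-probable nodes; the expected code length is the sum of the merged weights.
merge 1/24 + 1/6 → 5/24
merge 3/16 + 5/24 → 19/48
merge 11/48 + 3/8 → 29/48
merge 19/48 + 29/48 → 1
L = 5/24 + 19/48 + 29/48 + 1 = 53/24 ≈ 2.208 bits/symbol.

2.208 bits/symbol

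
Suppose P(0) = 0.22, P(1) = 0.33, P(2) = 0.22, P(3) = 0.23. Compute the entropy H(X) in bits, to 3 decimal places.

1.977 bits

H = −Σ pᵢ log₂ pᵢ.
−0.22·log₂(0.22) = 0.4806
−0.33·log₂(0.33) = 0.5278
−0.22·log₂(0.22) = 0.4806
−0.23·log₂(0.23) = 0.4877
Sum ≈ 1.9766 → 1.977 bits.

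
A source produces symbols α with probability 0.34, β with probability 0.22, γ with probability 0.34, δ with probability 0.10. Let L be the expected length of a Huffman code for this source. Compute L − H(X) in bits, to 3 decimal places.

0.109 bits

Entropy H = −Σ p log₂ p ≈ 1.8711 bits.
Huffman merges: 1/10+11/50→8/25; 8/25+17/50→33/50; 17/50+33/50→1. L = 99/50 ≈ 1.9800.
L − H = 1.9800 − 1.8711 = 0.109 bits.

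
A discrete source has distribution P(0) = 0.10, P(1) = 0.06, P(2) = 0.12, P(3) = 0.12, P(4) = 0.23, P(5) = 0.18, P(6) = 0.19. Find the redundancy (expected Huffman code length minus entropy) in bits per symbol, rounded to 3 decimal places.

Entropy H = −Σ p log₂ p ≈ 2.6981 bits.
Huffman merges: 3/50+1/10→4/25; 3/25+3/25→6/25; 4/25+9/50→17/50; 19/100+23/100→21/50; 6/25+17/50→29/50; 21/50+29/50→1. L = 137/50 ≈ 2.7400.
L − H = 2.7400 − 2.6981 = 0.042 bits.

0.042 bits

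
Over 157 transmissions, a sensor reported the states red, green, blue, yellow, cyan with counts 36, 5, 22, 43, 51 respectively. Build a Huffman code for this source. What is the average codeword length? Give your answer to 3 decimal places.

Probabilities are the counts divided by 157.
Repeatedly combine the two least-probable nodes; the expected code length is the sum of the merged weights.
merge 5/157 + 22/157 → 27/157
merge 27/157 + 36/157 → 63/157
merge 43/157 + 51/157 → 94/157
merge 63/157 + 94/157 → 1
L = 27/157 + 63/157 + 94/157 + 1 = 341/157 ≈ 2.172 bits/symbol.

2.172 bits/symbol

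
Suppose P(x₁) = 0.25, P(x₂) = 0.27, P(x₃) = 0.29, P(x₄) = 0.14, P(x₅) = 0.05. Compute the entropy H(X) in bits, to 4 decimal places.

H = −Σ pᵢ log₂ pᵢ.
−0.25·log₂(0.25) = 0.5000
−0.27·log₂(0.27) = 0.5100
−0.29·log₂(0.29) = 0.5179
−0.14·log₂(0.14) = 0.3971
−0.05·log₂(0.05) = 0.2161
Sum ≈ 2.1411 → 2.1411 bits.

2.1411 bits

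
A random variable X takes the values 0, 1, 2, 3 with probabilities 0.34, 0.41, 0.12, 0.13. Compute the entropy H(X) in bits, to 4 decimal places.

H = −Σ pᵢ log₂ pᵢ.
−0.34·log₂(0.34) = 0.5292
−0.41·log₂(0.41) = 0.5274
−0.12·log₂(0.12) = 0.3671
−0.13·log₂(0.13) = 0.3826
Sum ≈ 1.8063 → 1.8063 bits.

1.8063 bits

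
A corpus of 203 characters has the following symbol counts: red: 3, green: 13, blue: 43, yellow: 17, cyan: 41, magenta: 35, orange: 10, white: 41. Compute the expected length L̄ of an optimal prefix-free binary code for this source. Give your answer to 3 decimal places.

2.778 bits/symbol

Probabilities are the counts divided by 203.
Repeatedly combine the two least-probable nodes; the expected code length is the sum of the merged weights.
merge 3/203 + 10/203 → 13/203
merge 13/203 + 13/203 → 26/203
merge 17/203 + 26/203 → 43/203
merge 5/29 + 41/203 → 76/203
merge 41/203 + 43/203 → 12/29
merge 43/203 + 76/203 → 17/29
merge 12/29 + 17/29 → 1
L = 13/203 + 26/203 + 43/203 + 76/203 + 12/29 + 17/29 + 1 = 564/203 ≈ 2.778 bits/symbol.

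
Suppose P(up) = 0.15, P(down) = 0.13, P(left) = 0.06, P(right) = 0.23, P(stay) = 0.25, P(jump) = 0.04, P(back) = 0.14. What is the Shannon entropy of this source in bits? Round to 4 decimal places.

H = −Σ pᵢ log₂ pᵢ.
−0.15·log₂(0.15) = 0.4105
−0.13·log₂(0.13) = 0.3826
−0.06·log₂(0.06) = 0.2435
−0.23·log₂(0.23) = 0.4877
−0.25·log₂(0.25) = 0.5000
−0.04·log₂(0.04) = 0.1858
−0.14·log₂(0.14) = 0.3971
Sum ≈ 2.6073 → 2.6073 bits.

2.6073 bits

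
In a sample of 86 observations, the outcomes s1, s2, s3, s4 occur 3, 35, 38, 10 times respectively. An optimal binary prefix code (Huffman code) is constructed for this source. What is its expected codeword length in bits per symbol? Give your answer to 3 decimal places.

Probabilities are the counts divided by 86.
Repeatedly combine the two least-probable nodes; the expected code length is the sum of the merged weights.
merge 3/86 + 5/43 → 13/86
merge 13/86 + 35/86 → 24/43
merge 19/43 + 24/43 → 1
L = 13/86 + 24/43 + 1 = 147/86 ≈ 1.709 bits/symbol.

1.709 bits/symbol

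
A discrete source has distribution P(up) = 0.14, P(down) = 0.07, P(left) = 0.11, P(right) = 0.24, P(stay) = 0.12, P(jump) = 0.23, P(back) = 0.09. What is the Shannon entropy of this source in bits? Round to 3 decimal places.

H = −Σ pᵢ log₂ pᵢ.
−0.14·log₂(0.14) = 0.3971
−0.07·log₂(0.07) = 0.2686
−0.11·log₂(0.11) = 0.3503
−0.24·log₂(0.24) = 0.4941
−0.12·log₂(0.12) = 0.3671
−0.23·log₂(0.23) = 0.4877
−0.09·log₂(0.09) = 0.3127
Sum ≈ 2.6775 → 2.677 bits.

2.677 bits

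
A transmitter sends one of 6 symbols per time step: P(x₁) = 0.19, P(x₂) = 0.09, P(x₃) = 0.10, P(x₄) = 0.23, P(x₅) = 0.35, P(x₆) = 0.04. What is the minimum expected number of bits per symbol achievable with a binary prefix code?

Repeatedly combine the two least-probable nodes; the expected code length is the sum of the merged weights.
merge 1/25 + 9/100 → 13/100
merge 1/10 + 13/100 → 23/100
merge 19/100 + 23/100 → 21/50
merge 23/100 + 7/20 → 29/50
merge 21/50 + 29/50 → 1
L = 13/100 + 23/100 + 21/50 + 29/50 + 1 = 59/25 = 2.36 bits/symbol.

2.36 bits/symbol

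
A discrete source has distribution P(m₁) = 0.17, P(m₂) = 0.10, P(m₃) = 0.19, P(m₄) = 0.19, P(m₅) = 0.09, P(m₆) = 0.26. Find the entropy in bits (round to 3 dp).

H = −Σ pᵢ log₂ pᵢ.
−0.17·log₂(0.17) = 0.4346
−0.10·log₂(0.10) = 0.3322
−0.19·log₂(0.19) = 0.4552
−0.19·log₂(0.19) = 0.4552
−0.09·log₂(0.09) = 0.3127
−0.26·log₂(0.26) = 0.5053
Sum ≈ 2.4952 → 2.495 bits.

2.495 bits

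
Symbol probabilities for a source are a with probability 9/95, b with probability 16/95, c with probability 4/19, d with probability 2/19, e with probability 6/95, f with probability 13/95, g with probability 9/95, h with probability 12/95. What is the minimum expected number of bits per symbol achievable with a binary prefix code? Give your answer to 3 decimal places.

Repeatedly combine the two least-probable nodes; the expected code length is the sum of the merged weights.
merge 6/95 + 9/95 → 3/19
merge 9/95 + 2/19 → 1/5
merge 12/95 + 13/95 → 5/19
merge 3/19 + 16/95 → 31/95
merge 1/5 + 4/19 → 39/95
merge 5/19 + 31/95 → 56/95
merge 39/95 + 56/95 → 1
L = 3/19 + 1/5 + 5/19 + 31/95 + 39/95 + 56/95 + 1 = 56/19 ≈ 2.947 bits/symbol.

2.947 bits/symbol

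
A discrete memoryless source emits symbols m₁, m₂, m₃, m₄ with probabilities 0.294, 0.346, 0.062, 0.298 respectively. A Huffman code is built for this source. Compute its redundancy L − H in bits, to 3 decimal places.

Entropy H = −Σ p log₂ p ≈ 1.8182 bits.
Huffman merges: 31/500+147/500→89/250; 149/500+173/500→161/250; 89/250+161/250→1. L = 2 ≈ 2.0000.
L − H = 2.0000 − 1.8182 = 0.182 bits.

0.182 bits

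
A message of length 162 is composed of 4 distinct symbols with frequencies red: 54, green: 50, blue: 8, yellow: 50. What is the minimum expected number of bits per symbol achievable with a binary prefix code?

2 bits/symbol

Probabilities are the counts divided by 162.
Repeatedly combine the two least-probable nodes; the expected code length is the sum of the merged weights.
merge 4/81 + 25/81 → 29/81
merge 25/81 + 1/3 → 52/81
merge 29/81 + 52/81 → 1
L = 29/81 + 52/81 + 1 = 2 bits/symbol.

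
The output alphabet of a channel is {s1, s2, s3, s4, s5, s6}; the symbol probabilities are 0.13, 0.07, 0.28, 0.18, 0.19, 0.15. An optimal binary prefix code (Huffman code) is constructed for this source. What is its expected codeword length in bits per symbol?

Repeatedly combine the two least-probable nodes; the expected code length is the sum of the merged weights.
merge 7/100 + 13/100 → 1/5
merge 3/20 + 9/50 → 33/100
merge 19/100 + 1/5 → 39/100
merge 7/25 + 33/100 → 61/100
merge 39/100 + 61/100 → 1
L = 1/5 + 33/100 + 39/100 + 61/100 + 1 = 253/100 = 2.53 bits/symbol.

2.53 bits/symbol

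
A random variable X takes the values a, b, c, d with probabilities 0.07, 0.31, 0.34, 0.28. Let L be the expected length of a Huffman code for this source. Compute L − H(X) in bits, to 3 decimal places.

Entropy H = −Σ p log₂ p ≈ 1.8357 bits.
Huffman merges: 7/100+7/25→7/20; 31/100+17/50→13/20; 7/20+13/20→1. L = 2 ≈ 2.0000.
L − H = 2.0000 − 1.8357 = 0.164 bits.

0.164 bits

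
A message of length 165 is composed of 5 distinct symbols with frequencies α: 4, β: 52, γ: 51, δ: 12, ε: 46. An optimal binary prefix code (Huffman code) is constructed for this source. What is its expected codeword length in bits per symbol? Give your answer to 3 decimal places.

2.097 bits/symbol

Probabilities are the counts divided by 165.
Repeatedly combine the two least-probable nodes; the expected code length is the sum of the merged weights.
merge 4/165 + 4/55 → 16/165
merge 16/165 + 46/165 → 62/165
merge 17/55 + 52/165 → 103/165
merge 62/165 + 103/165 → 1
L = 16/165 + 62/165 + 103/165 + 1 = 346/165 ≈ 2.097 bits/symbol.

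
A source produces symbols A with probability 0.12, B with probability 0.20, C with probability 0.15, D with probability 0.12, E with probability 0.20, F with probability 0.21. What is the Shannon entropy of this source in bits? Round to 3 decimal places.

2.546 bits

H = −Σ pᵢ log₂ pᵢ.
−0.12·log₂(0.12) = 0.3671
−0.20·log₂(0.20) = 0.4644
−0.15·log₂(0.15) = 0.4105
−0.12·log₂(0.12) = 0.3671
−0.20·log₂(0.20) = 0.4644
−0.21·log₂(0.21) = 0.4728
Sum ≈ 2.5463 → 2.546 bits.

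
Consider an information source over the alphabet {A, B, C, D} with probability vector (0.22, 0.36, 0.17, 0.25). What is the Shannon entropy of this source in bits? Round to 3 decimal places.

H = −Σ pᵢ log₂ pᵢ.
−0.22·log₂(0.22) = 0.4806
−0.36·log₂(0.36) = 0.5306
−0.17·log₂(0.17) = 0.4346
−0.25·log₂(0.25) = 0.5000
Sum ≈ 1.9458 → 1.946 bits.

1.946 bits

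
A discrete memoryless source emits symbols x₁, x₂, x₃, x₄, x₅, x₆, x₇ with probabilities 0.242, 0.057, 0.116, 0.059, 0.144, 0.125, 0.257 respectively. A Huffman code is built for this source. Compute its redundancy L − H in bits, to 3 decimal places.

0.003 bits

Entropy H = −Σ p log₂ p ≈ 2.6137 bits.
Huffman merges: 57/1000+59/1000→29/250; 29/250+29/250→29/125; 1/8+18/125→269/1000; 29/125+121/500→237/500; 257/1000+269/1000→263/500; 237/500+263/500→1. L = 2617/1000 ≈ 2.6170.
L − H = 2.6170 − 2.6137 = 0.003 bits.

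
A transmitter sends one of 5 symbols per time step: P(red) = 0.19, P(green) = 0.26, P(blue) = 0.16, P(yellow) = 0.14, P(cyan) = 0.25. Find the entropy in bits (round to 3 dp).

2.281 bits

H = −Σ pᵢ log₂ pᵢ.
−0.19·log₂(0.19) = 0.4552
−0.26·log₂(0.26) = 0.5053
−0.16·log₂(0.16) = 0.4230
−0.14·log₂(0.14) = 0.3971
−0.25·log₂(0.25) = 0.5000
Sum ≈ 2.2806 → 2.281 bits.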